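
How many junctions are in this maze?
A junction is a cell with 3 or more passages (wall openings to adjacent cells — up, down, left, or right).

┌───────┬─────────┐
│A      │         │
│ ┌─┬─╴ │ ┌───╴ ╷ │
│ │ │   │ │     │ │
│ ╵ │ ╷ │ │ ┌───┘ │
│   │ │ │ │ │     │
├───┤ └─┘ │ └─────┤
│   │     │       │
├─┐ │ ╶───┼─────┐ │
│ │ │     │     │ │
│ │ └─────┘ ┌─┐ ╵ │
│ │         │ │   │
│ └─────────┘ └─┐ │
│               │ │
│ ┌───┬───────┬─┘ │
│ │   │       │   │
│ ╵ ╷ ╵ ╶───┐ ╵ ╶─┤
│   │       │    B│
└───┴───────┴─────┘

Checking each cell for number of passages:

Junctions found (3+ passages):
  (0, 7): 3 passages
  (1, 3): 3 passages
  (3, 2): 3 passages
  (5, 8): 3 passages
  (6, 0): 3 passages
  (6, 6): 3 passages
  (8, 3): 3 passages
  (8, 7): 3 passages
Total junctions: 8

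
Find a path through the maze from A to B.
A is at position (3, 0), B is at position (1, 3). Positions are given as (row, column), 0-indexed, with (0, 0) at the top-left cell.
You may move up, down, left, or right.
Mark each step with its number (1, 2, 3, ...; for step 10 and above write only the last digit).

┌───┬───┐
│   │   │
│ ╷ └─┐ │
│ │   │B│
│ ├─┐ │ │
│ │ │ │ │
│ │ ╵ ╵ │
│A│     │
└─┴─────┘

Finding the shortest path from (3, 0) to (1, 3):
Path length: 11 steps
Directions: up → up → up → right → down → right → down → down → right → up → up

Solution:

┌───┬───┐
│3 4│   │
│ ╷ └─┐ │
│2│5 6│B│
│ ├─┐ │ │
│1│ │7│0│
│ │ ╵ ╵ │
│A│  8 9│
└─┴─────┘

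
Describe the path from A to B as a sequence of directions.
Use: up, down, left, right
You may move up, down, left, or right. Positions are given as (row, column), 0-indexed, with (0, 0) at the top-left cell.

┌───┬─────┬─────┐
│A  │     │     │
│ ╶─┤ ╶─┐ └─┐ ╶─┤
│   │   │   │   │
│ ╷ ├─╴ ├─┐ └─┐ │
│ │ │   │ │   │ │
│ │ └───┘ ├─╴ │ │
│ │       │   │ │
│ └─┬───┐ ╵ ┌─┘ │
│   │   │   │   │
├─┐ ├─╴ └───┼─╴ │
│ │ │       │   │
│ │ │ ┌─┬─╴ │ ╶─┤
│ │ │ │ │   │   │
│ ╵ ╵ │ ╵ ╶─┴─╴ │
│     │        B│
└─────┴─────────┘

Finding the path and converting it to directions:
Path through cells: (0,0) → (1,0) → (2,0) → (3,0) → (4,0) → (4,1) → (5,1) → (6,1) → (7,1) → (7,2) → (6,2) → (5,2) → (5,3) → (5,4) → (5,5) → (6,5) → (6,4) → (7,4) → (7,5) → (7,6) → (7,7)
Directions: down, down, down, down, right, down, down, down, right, up, up, right, right, right, down, left, down, right, right, right

Solution:

┌───┬─────┬─────┐
│A  │     │     │
│ ╶─┤ ╶─┐ └─┐ ╶─┤
│↓  │   │   │   │
│ ╷ ├─╴ ├─┐ └─┐ │
│↓│ │   │ │   │ │
│ │ └───┘ ├─╴ │ │
│↓│       │   │ │
│ └─┬───┐ ╵ ┌─┘ │
│↳ ↓│   │   │   │
├─┐ ├─╴ └───┼─╴ │
│ │↓│↱ → → ↓│   │
│ │ │ ┌─┬─╴ │ ╶─┤
│ │↓│↑│ │↓ ↲│   │
│ ╵ ╵ │ ╵ ╶─┴─╴ │
│  ↳ ↑│  ↳ → → B│
└─────┴─────────┘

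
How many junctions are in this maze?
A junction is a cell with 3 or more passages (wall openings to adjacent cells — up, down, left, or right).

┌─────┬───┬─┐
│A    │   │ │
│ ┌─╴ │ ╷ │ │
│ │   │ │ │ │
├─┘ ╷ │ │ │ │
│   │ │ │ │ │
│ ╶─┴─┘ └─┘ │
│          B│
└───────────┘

Checking each cell for number of passages:

Junctions found (3+ passages):
  (1, 2): 3 passages
  (3, 3): 3 passages
Total junctions: 2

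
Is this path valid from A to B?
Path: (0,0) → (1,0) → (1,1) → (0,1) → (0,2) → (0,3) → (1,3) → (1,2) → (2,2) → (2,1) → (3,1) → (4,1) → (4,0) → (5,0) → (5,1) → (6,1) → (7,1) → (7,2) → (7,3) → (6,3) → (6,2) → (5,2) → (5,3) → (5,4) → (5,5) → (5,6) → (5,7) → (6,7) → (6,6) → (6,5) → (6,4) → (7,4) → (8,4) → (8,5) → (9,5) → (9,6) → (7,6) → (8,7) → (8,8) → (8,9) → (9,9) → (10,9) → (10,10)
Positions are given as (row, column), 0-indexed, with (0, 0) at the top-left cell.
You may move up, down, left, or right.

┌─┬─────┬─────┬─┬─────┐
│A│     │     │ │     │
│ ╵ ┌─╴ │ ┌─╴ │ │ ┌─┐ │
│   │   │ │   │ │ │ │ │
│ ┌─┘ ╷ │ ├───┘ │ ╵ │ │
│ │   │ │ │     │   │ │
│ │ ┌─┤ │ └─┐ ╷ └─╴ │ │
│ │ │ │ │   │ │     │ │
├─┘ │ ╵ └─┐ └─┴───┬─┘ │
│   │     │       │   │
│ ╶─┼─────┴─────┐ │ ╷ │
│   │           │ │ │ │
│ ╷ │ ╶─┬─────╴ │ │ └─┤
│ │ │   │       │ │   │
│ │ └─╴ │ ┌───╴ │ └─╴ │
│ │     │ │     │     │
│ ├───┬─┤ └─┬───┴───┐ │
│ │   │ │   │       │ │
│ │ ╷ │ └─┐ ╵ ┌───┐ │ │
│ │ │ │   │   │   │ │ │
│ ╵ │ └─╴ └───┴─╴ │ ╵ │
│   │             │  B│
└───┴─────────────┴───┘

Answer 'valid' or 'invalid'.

Checking path validity:
Result: Invalid move at step 36: cannot move from (9, 6) to (7, 6).

invalid

Correct solution:

┌─┬─────┬─────┬─┬─────┐
│A│↱ → ↓│     │ │     │
│ ╵ ┌─╴ │ ┌─╴ │ │ ┌─┐ │
│↳ ↑│↓ ↲│ │   │ │ │ │ │
│ ┌─┘ ╷ │ ├───┘ │ ╵ │ │
│ │↓ ↲│ │ │     │   │ │
│ │ ┌─┤ │ └─┐ ╷ └─╴ │ │
│ │↓│ │ │   │ │     │ │
├─┘ │ ╵ └─┐ └─┴───┬─┘ │
│↓ ↲│     │       │   │
│ ╶─┼─────┴─────┐ │ ╷ │
│↳ ↓│↱ → → → → ↓│ │ │ │
│ ╷ │ ╶─┬─────╴ │ │ └─┤
│ │↓│↑ ↰│↓ ← ← ↲│ │   │
│ │ └─╴ │ ┌───╴ │ └─╴ │
│ │↳ → ↑│↓│     │     │
│ ├───┬─┤ └─┬───┴───┐ │
│ │   │ │↳ ↓│↱ → → ↓│ │
│ │ ╷ │ └─┐ ╵ ┌───┐ │ │
│ │ │ │   │↳ ↑│   │↓│ │
│ ╵ │ └─╴ └───┴─╴ │ ╵ │
│   │             │↳ B│
└───┴─────────────┴───┘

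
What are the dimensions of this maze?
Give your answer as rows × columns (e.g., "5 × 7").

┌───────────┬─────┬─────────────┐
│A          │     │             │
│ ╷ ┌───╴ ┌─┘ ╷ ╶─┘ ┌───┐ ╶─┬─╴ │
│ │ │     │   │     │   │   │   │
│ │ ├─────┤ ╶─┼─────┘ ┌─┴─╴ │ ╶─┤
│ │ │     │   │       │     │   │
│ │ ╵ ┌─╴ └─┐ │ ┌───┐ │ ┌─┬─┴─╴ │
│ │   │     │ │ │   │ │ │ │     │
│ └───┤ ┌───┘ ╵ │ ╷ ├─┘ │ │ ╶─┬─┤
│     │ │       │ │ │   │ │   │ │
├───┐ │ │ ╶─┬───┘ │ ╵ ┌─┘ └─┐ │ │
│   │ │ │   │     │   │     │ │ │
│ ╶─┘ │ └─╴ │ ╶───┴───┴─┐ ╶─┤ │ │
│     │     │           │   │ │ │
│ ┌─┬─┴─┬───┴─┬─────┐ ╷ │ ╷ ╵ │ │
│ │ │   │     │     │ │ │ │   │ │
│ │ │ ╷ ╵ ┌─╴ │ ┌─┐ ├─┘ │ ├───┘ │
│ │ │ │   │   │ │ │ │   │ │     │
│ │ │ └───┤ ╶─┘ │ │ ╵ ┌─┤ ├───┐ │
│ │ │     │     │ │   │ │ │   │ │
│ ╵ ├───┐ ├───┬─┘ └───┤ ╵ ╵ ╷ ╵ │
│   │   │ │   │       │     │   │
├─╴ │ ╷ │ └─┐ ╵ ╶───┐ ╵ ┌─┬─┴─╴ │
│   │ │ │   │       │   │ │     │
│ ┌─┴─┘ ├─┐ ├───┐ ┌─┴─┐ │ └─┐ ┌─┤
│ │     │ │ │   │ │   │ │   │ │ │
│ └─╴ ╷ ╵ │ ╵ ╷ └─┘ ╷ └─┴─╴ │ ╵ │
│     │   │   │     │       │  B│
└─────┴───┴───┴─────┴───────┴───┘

Counting the maze dimensions:
Rows (vertical): 14
Columns (horizontal): 16
Dimensions: 14 × 16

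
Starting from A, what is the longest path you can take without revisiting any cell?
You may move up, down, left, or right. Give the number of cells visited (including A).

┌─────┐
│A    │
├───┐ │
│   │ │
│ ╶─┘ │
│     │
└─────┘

Finding longest simple path using DFS:
Start: (0, 0)
Longest path visits 9 cells
Path: A → right → right → down → down → left → left → up → right

Solution:

┌─────┐
│A → ↓│
├───┐ │
│↱ B│↓│
│ ╶─┘ │
│↑ ← ↲│
└─────┘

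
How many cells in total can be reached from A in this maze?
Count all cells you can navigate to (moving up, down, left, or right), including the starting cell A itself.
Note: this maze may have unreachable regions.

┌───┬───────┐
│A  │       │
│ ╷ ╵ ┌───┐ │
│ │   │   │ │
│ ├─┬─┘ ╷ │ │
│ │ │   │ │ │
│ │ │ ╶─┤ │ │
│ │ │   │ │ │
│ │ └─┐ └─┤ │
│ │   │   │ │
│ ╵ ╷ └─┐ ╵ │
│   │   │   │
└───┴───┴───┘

Using BFS/flood-fill to find all reachable cells from A:
Maze size: 6 × 6 = 36 total cells
All cells are reachable — the maze is fully connected.
Reachable cells: 36

Reachable region (· marks reachable cells):

┌───┬───────┐
│A ·│· · · ·│
│ ╷ ╵ ┌───┐ │
│·│· ·│· ·│·│
│ ├─┬─┘ ╷ │ │
│·│·│· ·│·│·│
│ │ │ ╶─┤ │ │
│·│·│· ·│·│·│
│ │ └─┐ └─┤ │
│·│· ·│· ·│·│
│ ╵ ╷ └─┐ ╵ │
│· ·│· ·│· ·│
└───┴───┴───┘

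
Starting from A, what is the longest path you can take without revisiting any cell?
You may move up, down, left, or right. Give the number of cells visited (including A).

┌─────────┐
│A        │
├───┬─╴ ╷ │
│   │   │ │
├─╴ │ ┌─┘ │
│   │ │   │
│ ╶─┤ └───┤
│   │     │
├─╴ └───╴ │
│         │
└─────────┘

Finding longest simple path using DFS:
Start: (0, 0)
Longest path visits 20 cells
Path: A → right → right → right → down → left → down → down → right → right → down → left → left → left → up → left → up → right → up → left

Solution:

┌─────────┐
│A → → ↓  │
├───┬─╴ ╷ │
│B ↰│↓ ↲│ │
├─╴ │ ┌─┘ │
│↱ ↑│↓│   │
│ ╶─┤ └───┤
│↑ ↰│↳ → ↓│
├─╴ └───╴ │
│  ↑ ← ← ↲│
└─────────┘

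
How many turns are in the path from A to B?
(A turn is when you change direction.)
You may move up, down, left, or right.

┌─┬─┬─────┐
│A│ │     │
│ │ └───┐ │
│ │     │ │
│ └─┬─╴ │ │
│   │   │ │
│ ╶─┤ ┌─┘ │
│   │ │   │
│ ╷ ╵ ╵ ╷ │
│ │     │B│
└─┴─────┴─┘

Directions: down, down, down, right, down, right, right, up, right, down
Number of turns: 6

Solution:

┌─┬─┬─────┐
│A│ │     │
│ │ └───┐ │
│↓│     │ │
│ └─┬─╴ │ │
│↓  │   │ │
│ ╶─┤ ┌─┘ │
│↳ ↓│ │↱ ↓│
│ ╷ ╵ ╵ ╷ │
│ │↳ → ↑│B│
└─┴─────┴─┘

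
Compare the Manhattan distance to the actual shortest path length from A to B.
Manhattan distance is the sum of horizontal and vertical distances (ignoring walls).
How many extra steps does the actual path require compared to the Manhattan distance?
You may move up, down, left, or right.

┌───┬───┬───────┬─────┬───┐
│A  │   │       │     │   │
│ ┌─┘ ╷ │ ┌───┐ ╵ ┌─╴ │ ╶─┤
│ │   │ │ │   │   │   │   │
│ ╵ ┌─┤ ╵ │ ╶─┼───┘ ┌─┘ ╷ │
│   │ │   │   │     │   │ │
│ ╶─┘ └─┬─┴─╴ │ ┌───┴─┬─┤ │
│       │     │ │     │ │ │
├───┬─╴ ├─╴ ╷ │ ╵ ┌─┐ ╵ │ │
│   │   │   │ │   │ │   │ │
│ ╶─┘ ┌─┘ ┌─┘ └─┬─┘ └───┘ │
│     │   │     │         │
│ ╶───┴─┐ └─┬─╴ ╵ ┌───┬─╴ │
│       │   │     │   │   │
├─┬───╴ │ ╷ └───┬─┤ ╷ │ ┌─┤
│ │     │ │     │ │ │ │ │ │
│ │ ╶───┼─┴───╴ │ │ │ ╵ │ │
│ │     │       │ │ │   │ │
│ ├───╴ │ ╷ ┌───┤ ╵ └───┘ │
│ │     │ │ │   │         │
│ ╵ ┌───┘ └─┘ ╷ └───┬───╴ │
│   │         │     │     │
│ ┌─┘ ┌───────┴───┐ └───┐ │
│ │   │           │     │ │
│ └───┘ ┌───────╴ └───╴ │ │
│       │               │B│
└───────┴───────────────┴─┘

Manhattan distance: |12 - 0| + |12 - 0| = 24
Actual path length: 94
Extra steps: 94 - 24 = 70

Solution:

┌───┬───┬───────┬─────┬───┐
│A  │   │       │     │   │
│ ┌─┘ ╷ │ ┌───┐ ╵ ┌─╴ │ ╶─┤
│↓│   │ │ │   │   │   │   │
│ ╵ ┌─┤ ╵ │ ╶─┼───┘ ┌─┘ ╷ │
│↓  │ │   │   │     │   │ │
│ ╶─┘ └─┬─┴─╴ │ ┌───┴─┬─┤ │
│↳ → → ↓│  ↱ ↓│ │     │ │ │
├───┬─╴ ├─╴ ╷ │ ╵ ┌─┐ ╵ │ │
│   │↓ ↲│↱ ↑│↓│   │ │   │ │
│ ╶─┘ ┌─┘ ┌─┘ └─┬─┘ └───┘ │
│↓ ← ↲│  ↑│  ↳ ↓│↱ → → → ↓│
│ ╶───┴─┐ └─┬─╴ ╵ ┌───┬─╴ │
│↳ → → ↓│↑ ↰│  ↳ ↑│↓ ↰│↓ ↲│
├─┬───╴ │ ╷ └───┬─┤ ╷ │ ┌─┤
│ │↓ ← ↲│ │↑ ← ↰│ │↓│↑│↓│ │
│ │ ╶───┼─┴───╴ │ │ │ ╵ │ │
│ │↳ → ↓│↱ → → ↑│ │↓│↑ ↲│ │
│ ├───╴ │ ╷ ┌───┤ ╵ └───┘ │
│ │↓ ← ↲│↑│ │↓ ↰│  ↳ → → ↓│
│ ╵ ┌───┘ └─┘ ╷ └───┬───╴ │
│↓ ↲│    ↑ ← ↲│↑ ← ↰│    ↓│
│ ┌─┘ ┌───────┴───┐ └───┐ │
│↓│   │↱ → → → → ↓│↑ ← ↰│↓│
│ └───┘ ┌───────╴ └───╴ │ │
│↳ → → ↑│        ↳ → → ↑│B│
└───────┴───────────────┴─┘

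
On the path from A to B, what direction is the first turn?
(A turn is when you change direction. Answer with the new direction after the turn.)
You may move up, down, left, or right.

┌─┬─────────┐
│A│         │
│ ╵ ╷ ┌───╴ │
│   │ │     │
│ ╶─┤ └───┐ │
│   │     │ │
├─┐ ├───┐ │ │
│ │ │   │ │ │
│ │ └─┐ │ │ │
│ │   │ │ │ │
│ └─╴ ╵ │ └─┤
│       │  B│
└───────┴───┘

Directions: down, right, up, right, down, down, right, right, down, down, down, right
First turn direction: right

Solution:

┌─┬─────────┐
│A│↱ ↓      │
│ ╵ ╷ ┌───╴ │
│↳ ↑│↓│     │
│ ╶─┤ └───┐ │
│   │↳ → ↓│ │
├─┐ ├───┐ │ │
│ │ │   │↓│ │
│ │ └─┐ │ │ │
│ │   │ │↓│ │
│ └─╴ ╵ │ └─┤
│       │↳ B│
└───────┴───┘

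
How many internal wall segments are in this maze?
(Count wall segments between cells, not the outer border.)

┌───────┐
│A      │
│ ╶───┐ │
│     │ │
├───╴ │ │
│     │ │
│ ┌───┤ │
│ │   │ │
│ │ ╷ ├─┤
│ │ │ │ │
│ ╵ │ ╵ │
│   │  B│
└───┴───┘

Counting internal wall segments:
Total internal walls: 15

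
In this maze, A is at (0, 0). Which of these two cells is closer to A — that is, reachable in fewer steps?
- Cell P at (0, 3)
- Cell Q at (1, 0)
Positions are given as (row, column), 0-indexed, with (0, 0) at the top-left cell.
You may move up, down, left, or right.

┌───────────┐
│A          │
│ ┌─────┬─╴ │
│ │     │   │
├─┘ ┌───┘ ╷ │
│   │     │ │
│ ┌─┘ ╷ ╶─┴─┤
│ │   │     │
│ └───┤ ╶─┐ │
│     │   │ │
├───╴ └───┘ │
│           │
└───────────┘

Shortest path A → P at (0, 3): 3 steps
Shortest path A → Q at (1, 0): 1 steps

Q is closer (1 steps vs 3 steps).

Path to P:

┌───────────┐
│A → → P    │
│ ┌─────┬─╴ │
│ │     │   │
├─┘ ┌───┘ ╷ │
│   │     │ │
│ ┌─┘ ╷ ╶─┴─┤
│ │   │     │
│ └───┤ ╶─┐ │
│     │   │ │
├───╴ └───┘ │
│           │
└───────────┘

Path to Q:

┌───────────┐
│A          │
│ ┌─────┬─╴ │
│Q│     │   │
├─┘ ┌───┘ ╷ │
│   │     │ │
│ ┌─┘ ╷ ╶─┴─┤
│ │   │     │
│ └───┤ ╶─┐ │
│     │   │ │
├───╴ └───┘ │
│           │
└───────────┘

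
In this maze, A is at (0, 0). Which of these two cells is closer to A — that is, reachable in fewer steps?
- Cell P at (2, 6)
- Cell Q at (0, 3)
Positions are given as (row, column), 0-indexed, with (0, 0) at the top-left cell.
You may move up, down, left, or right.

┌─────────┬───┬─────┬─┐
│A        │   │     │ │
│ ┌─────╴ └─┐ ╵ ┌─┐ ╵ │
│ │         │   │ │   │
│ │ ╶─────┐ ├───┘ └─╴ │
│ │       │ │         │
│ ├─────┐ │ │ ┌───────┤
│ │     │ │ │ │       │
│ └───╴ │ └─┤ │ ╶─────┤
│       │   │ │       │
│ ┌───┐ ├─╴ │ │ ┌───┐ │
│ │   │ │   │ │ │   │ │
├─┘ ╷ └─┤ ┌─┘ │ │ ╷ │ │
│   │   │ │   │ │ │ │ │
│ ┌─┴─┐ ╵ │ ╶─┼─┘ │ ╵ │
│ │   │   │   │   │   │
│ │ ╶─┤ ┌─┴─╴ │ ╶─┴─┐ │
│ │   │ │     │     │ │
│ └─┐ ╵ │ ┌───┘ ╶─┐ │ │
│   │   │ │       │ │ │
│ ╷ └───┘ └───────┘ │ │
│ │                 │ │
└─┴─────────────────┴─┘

Shortest path A → P at (2, 6): 46 steps
Shortest path A → Q at (0, 3): 3 steps

Q is closer (3 steps vs 46 steps).

Path to P:

┌─────────┬───┬─────┬─┐
│A → → → ↓│   │     │ │
│ ┌─────╴ └─┐ ╵ ┌─┐ ╵ │
│ │↓ ← ← ↲  │   │ │   │
│ │ ╶─────┐ ├───┘ └─╴ │
│ │↳ → → ↓│ │P        │
│ ├─────┐ │ │ ┌───────┤
│ │     │↓│ │↑│       │
│ └───╴ │ └─┤ │ ╶─────┤
│       │↳ ↓│↑│       │
│ ┌───┐ ├─╴ │ │ ┌───┐ │
│ │↓ ↰│ │↓ ↲│↑│ │   │ │
├─┘ ╷ └─┤ ┌─┘ │ │ ╷ │ │
│↓ ↲│↑ ↰│↓│↱ ↑│ │ │ │ │
│ ┌─┴─┐ ╵ │ ╶─┼─┘ │ ╵ │
│↓│   │↑ ↲│↑ ↰│   │   │
│ │ ╶─┤ ┌─┴─╴ │ ╶─┴─┐ │
│↓│   │ │↱ → ↑│     │ │
│ └─┐ ╵ │ ┌───┘ ╶─┐ │ │
│↳ ↓│   │↑│       │ │ │
│ ╷ └───┘ └───────┘ │ │
│ │↳ → → ↑          │ │
└─┴─────────────────┴─┘

Path to Q:

┌─────────┬───┬─────┬─┐
│A → → Q  │   │     │ │
│ ┌─────╴ └─┐ ╵ ┌─┐ ╵ │
│ │         │   │ │   │
│ │ ╶─────┐ ├───┘ └─╴ │
│ │       │ │         │
│ ├─────┐ │ │ ┌───────┤
│ │     │ │ │ │       │
│ └───╴ │ └─┤ │ ╶─────┤
│       │   │ │       │
│ ┌───┐ ├─╴ │ │ ┌───┐ │
│ │   │ │   │ │ │   │ │
├─┘ ╷ └─┤ ┌─┘ │ │ ╷ │ │
│   │   │ │   │ │ │ │ │
│ ┌─┴─┐ ╵ │ ╶─┼─┘ │ ╵ │
│ │   │   │   │   │   │
│ │ ╶─┤ ┌─┴─╴ │ ╶─┴─┐ │
│ │   │ │     │     │ │
│ └─┐ ╵ │ ┌───┘ ╶─┐ │ │
│   │   │ │       │ │ │
│ ╷ └───┘ └───────┘ │ │
│ │                 │ │
└─┴─────────────────┴─┘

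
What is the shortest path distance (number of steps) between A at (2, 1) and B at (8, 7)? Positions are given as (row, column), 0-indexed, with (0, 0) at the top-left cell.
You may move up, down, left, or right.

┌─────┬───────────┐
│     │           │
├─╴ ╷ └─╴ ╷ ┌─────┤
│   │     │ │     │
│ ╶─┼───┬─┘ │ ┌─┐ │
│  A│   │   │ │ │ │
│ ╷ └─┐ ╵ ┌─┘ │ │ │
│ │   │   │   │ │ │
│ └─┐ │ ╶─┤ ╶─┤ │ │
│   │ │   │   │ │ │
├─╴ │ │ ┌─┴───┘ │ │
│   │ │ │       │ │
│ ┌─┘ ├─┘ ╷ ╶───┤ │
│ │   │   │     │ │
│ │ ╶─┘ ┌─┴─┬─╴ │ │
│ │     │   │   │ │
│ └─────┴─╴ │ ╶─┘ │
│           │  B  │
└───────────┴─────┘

Finding path from (2, 1) to (8, 7):
Path: (2,1) → (3,1) → (3,2) → (4,2) → (5,2) → (6,2) → (6,1) → (7,1) → (7,2) → (7,3) → (6,3) → (6,4) → (5,4) → (5,5) → (6,5) → (6,6) → (6,7) → (7,7) → (7,6) → (8,6) → (8,7)
Distance: 20 steps

Solution:

┌─────┬───────────┐
│     │           │
├─╴ ╷ └─╴ ╷ ┌─────┤
│   │     │ │     │
│ ╶─┼───┬─┘ │ ┌─┐ │
│  A│   │   │ │ │ │
│ ╷ └─┐ ╵ ┌─┘ │ │ │
│ │↳ ↓│   │   │ │ │
│ └─┐ │ ╶─┤ ╶─┤ │ │
│   │↓│   │   │ │ │
├─╴ │ │ ┌─┴───┘ │ │
│   │↓│ │↱ ↓    │ │
│ ┌─┘ ├─┘ ╷ ╶───┤ │
│ │↓ ↲│↱ ↑│↳ → ↓│ │
│ │ ╶─┘ ┌─┴─┬─╴ │ │
│ │↳ → ↑│   │↓ ↲│ │
│ └─────┴─╴ │ ╶─┘ │
│           │↳ B  │
└───────────┴─────┘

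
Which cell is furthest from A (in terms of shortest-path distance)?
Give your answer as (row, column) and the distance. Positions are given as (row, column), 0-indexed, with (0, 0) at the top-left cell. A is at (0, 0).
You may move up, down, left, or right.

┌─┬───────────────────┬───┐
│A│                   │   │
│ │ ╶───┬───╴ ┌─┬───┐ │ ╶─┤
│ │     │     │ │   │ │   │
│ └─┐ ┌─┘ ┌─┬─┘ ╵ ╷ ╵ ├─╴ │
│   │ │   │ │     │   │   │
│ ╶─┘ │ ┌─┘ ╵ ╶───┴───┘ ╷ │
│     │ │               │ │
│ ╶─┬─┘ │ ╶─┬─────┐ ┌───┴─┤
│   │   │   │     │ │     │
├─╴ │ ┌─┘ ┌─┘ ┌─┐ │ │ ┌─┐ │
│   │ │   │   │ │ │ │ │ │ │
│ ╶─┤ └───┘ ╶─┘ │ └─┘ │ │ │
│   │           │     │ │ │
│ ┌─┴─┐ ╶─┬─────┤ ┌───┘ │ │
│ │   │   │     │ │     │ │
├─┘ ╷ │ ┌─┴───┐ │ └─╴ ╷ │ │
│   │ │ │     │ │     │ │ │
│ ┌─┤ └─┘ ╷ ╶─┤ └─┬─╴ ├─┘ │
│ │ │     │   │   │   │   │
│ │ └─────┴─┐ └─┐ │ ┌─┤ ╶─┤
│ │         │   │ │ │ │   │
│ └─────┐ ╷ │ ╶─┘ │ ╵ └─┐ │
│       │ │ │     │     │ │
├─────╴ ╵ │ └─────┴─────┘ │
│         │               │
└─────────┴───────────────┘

Computing BFS distances from A to all cells:
Furthest cell: (7, 5)
Distance: 92 steps

Path from A to the furthest cell:

┌─┬───────────────────┬───┐
│A│↱ → → → → ↓        │   │
│ │ ╶───┬───╴ ┌─┬───┐ │ ╶─┤
│↓│↑ ↰  │↓ ← ↲│ │   │ │   │
│ └─┐ ┌─┘ ┌─┬─┘ ╵ ╷ ╵ ├─╴ │
│↓  │↑│↓ ↲│ │     │   │   │
│ ╶─┘ │ ┌─┘ ╵ ╶───┴───┘ ╷ │
│↳ → ↑│↓│               │ │
│ ╶─┬─┘ │ ╶─┬─────┐ ┌───┴─┤
│   │↓ ↲│   │↱ → ↓│ │↱ → ↓│
├─╴ │ ┌─┘ ┌─┘ ┌─┐ │ │ ┌─┐ │
│   │↓│   │↱ ↑│ │↓│ │↑│ │↓│
│ ╶─┤ └───┘ ╶─┘ │ └─┘ │ │ │
│   │↳ → → ↑    │↳ → ↑│ │↓│
│ ┌─┴─┐ ╶─┬─────┤ ┌───┘ │ │
│ │↱ ↓│   │B ← ↰│ │     │↓│
├─┘ ╷ │ ┌─┴───┐ │ └─╴ ╷ │ │
│↱ ↑│↓│ │↱ ↓  │↑│     │ │↓│
│ ┌─┤ └─┘ ╷ ╶─┤ └─┬─╴ ├─┘ │
│↑│ │↳ → ↑│↳ ↓│↑ ↰│   │↓ ↲│
│ │ └─────┴─┐ └─┐ │ ┌─┤ ╶─┤
│↑│      ↓ ↰│↓  │↑│ │ │↳ ↓│
│ └─────┐ ╷ │ ╶─┘ │ ╵ └─┐ │
│↑ ← ← ↰│↓│↑│↳ → ↑│     │↓│
├─────╴ ╵ │ └─────┴─────┘ │
│      ↑ ↲│↑ ← ← ← ← ← ← ↲│
└─────────┴───────────────┘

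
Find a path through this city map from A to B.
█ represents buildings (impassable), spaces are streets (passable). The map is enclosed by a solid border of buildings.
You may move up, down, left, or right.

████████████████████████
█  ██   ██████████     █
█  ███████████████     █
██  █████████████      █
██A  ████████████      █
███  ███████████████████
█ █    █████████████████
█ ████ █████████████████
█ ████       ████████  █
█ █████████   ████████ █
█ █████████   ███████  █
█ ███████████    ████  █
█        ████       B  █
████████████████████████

Finding the shortest path from A to B:
Movement: cardinal only
Path length: 26 steps
Directions: right → down → down → right → right → right → down → down → right → right → right → right → right → down → down → right → right → down → down → right → right → right → right → right → right → right

Solution:

████████████████████████
█  ██   ██████████     █
█  ███████████████     █
██  █████████████      █
██A↓ ████████████      █
███↓ ███████████████████
█ █↳→→↓█████████████████
█ ████↓█████████████████
█ ████↳→→→→↓ ████████  █
█ █████████↓  ████████ █
█ █████████↳→↓███████  █
█ ███████████↓   ████  █
█        ████↳→→→→→→B  █
████████████████████████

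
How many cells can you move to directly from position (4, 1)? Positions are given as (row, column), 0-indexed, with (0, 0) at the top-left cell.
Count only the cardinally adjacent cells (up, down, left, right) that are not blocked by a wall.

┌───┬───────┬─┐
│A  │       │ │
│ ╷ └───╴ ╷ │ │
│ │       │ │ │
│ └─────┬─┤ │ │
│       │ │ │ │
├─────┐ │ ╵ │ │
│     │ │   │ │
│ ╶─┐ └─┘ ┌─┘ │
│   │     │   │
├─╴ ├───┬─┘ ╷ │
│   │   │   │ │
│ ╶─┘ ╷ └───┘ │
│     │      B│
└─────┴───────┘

Checking passable neighbors of (4, 1):
Neighbors: (5, 1), (4, 0)
Count: 2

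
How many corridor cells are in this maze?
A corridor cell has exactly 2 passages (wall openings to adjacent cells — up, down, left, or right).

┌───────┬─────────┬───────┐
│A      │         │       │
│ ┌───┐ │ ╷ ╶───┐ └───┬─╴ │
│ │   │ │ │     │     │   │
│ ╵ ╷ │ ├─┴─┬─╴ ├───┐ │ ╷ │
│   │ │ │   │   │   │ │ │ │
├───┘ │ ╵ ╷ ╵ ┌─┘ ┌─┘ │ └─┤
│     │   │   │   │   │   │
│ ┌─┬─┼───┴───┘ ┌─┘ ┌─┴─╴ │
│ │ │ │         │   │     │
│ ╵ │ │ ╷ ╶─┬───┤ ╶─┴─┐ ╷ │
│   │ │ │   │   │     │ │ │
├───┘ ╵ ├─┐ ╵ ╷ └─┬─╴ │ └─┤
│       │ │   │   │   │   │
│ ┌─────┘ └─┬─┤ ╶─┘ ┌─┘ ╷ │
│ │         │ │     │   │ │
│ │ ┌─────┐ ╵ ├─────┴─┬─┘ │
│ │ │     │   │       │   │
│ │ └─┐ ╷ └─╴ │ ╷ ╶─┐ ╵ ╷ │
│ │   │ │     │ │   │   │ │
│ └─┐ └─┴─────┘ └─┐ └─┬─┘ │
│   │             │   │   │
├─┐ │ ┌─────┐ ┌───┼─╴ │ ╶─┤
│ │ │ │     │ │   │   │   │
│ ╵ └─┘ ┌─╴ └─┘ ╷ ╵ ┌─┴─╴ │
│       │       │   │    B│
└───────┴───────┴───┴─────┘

Counting cells with exactly 2 passages:
Total corridor cells: 131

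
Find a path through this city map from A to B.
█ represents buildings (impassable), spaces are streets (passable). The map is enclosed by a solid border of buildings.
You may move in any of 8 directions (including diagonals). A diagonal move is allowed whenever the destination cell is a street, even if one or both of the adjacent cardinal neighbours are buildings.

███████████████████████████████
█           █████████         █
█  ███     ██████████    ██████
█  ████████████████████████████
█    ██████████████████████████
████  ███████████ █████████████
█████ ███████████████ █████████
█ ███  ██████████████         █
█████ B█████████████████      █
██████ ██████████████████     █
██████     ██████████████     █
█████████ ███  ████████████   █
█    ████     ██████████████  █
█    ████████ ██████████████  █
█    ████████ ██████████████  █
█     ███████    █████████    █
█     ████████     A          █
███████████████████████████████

Finding the shortest path from A to B:
Movement: 8-directional
Path length: 15 steps
Directions: left → left → left → left → up-left → up-left → up → up-left → left → left → up-left → up-left → left → up-left → up

Solution:

███████████████████████████████
█           █████████         █
█  ███     ██████████    ██████
█  ████████████████████████████
█    ██████████████████████████
████  ███████████ █████████████
█████ ███████████████ █████████
█ ███  ██████████████         █
█████ B█████████████████      █
██████↑██████████████████     █
██████ ↖←  ██████████████     █
█████████↖███  ████████████   █
█    ████ ↖←← ██████████████  █
█    ████████↖██████████████  █
█    ████████↑██████████████  █
█     ███████ ↖  █████████    █
█     ████████ ↖←←←A          █
███████████████████████████████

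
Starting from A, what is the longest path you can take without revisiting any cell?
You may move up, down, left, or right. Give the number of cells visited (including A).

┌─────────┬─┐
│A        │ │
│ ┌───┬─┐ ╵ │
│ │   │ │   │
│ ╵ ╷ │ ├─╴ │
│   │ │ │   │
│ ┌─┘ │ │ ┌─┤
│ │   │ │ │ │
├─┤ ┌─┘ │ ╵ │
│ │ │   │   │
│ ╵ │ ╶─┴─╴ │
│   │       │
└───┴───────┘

Finding longest simple path using DFS:
Start: (0, 0)
Longest path visits 21 cells
Path: A → right → right → right → right → down → right → down → left → down → down → right → down → left → left → left → up → right → up → up → up

Solution:

┌─────────┬─┐
│A → → → ↓│ │
│ ┌───┬─┐ ╵ │
│ │   │B│↳ ↓│
│ ╵ ╷ │ ├─╴ │
│   │ │↑│↓ ↲│
│ ┌─┘ │ │ ┌─┤
│ │   │↑│↓│ │
├─┤ ┌─┘ │ ╵ │
│ │ │↱ ↑│↳ ↓│
│ ╵ │ ╶─┴─╴ │
│   │↑ ← ← ↲│
└───┴───────┘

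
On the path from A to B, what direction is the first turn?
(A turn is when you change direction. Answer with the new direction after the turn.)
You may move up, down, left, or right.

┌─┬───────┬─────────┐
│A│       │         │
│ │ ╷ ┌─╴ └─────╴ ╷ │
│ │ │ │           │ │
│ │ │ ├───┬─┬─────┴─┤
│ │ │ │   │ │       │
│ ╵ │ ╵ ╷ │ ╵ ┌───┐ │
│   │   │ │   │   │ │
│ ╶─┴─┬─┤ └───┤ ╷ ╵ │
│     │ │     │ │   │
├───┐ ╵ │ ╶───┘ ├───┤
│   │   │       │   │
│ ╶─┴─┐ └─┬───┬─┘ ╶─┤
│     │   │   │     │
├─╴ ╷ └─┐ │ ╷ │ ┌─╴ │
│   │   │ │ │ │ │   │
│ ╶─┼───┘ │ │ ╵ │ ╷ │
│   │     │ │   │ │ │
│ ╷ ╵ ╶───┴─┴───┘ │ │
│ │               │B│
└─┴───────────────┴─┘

Directions: down, down, down, down, right, right, down, right, down, right, down, down, left, left, down, right, right, right, right, right, right, up, up, right, down, down
First turn direction: right

Solution:

┌─┬───────┬─────────┐
│A│       │         │
│ │ ╷ ┌─╴ └─────╴ ╷ │
│↓│ │ │           │ │
│ │ │ ├───┬─┬─────┴─┤
│↓│ │ │   │ │       │
│ ╵ │ ╵ ╷ │ ╵ ┌───┐ │
│↓  │   │ │   │   │ │
│ ╶─┴─┬─┤ └───┤ ╷ ╵ │
│↳ → ↓│ │     │ │   │
├───┐ ╵ │ ╶───┘ ├───┤
│   │↳ ↓│       │   │
│ ╶─┴─┐ └─┬───┬─┘ ╶─┤
│     │↳ ↓│   │     │
├─╴ ╷ └─┐ │ ╷ │ ┌─╴ │
│   │   │↓│ │ │ │↱ ↓│
│ ╶─┼───┘ │ │ ╵ │ ╷ │
│   │↓ ← ↲│ │   │↑│↓│
│ ╷ ╵ ╶───┴─┴───┘ │ │
│ │  ↳ → → → → → ↑│B│
└─┴───────────────┴─┘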